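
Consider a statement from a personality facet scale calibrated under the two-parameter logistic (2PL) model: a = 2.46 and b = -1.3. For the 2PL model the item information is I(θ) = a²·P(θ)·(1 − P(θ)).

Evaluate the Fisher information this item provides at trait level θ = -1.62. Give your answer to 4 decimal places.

1.3008

P = 1/(1+e^{0.7872}) = 0.3128
P(1−P) = 0.3128 × 0.6872 = 0.2149
I = a² × P(1−P) = 2.46² × 0.2149 = 1.30076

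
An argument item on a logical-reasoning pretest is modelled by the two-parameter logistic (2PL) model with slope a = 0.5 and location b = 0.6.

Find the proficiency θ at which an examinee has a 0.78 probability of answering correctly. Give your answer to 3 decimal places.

3.131

P(θ) = 1 / (1 + exp(−a(θ − b)))
logit = ln(0.7800/0.2200) = 1.2657
θ = b + logit/(a) = 0.6 + 1.2657/0.5000 = 3.1313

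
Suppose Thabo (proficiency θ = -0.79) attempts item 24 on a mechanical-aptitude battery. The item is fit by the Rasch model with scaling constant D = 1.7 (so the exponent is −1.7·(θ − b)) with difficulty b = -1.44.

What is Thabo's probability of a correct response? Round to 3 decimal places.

P(θ) = 1 / (1 + exp(−D·(θ − b)))
Exponent: 1.7 × (-0.79 − (-1.44)) = 1.1050
1/(1 + e^{-1.1050}) = 0.7512
P = 0.7512

0.751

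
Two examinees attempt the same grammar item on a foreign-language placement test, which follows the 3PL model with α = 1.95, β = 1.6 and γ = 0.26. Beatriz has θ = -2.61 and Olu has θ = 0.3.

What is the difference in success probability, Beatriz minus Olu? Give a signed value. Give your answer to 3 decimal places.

P(θ) = γ + (1 − γ) · 1 / (1 + exp(−α(θ − β)))
P(Beatriz) = 0.2602  [exponent -8.2095]
P(Olu) = 0.3143  [exponent -2.5350]
Difference = 0.2602 − 0.3143 = -0.0541

-0.054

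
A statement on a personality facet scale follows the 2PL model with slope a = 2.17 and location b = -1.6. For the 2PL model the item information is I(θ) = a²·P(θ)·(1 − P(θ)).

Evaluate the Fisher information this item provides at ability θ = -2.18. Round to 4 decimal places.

0.8112

P = 1/(1+e^{1.2586}) = 0.2212
P(1−P) = 0.2212 × 0.7788 = 0.1723
I = a² × P(1−P) = 2.17² × 0.1723 = 0.81124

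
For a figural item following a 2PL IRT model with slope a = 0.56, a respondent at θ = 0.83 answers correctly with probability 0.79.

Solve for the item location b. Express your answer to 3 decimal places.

P(θ) = 1 / (1 + exp(−a(θ − b)))
logit(0.79) = ln(0.79/0.21) = 1.3249
b = θ − logit/(a) = 0.83 − 1.3249/0.5600 = -1.5359

-1.536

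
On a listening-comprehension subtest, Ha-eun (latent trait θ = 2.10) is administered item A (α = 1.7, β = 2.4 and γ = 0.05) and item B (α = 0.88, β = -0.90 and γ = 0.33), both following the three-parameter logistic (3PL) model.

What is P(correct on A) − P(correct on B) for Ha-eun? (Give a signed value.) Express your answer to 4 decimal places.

P(θ) = γ + (1 − γ) · 1 / (1 + exp(−α(θ − β)))
P_A = 0.4064
P_B = 0.9554
P_A − P_B = -0.5489

-0.5489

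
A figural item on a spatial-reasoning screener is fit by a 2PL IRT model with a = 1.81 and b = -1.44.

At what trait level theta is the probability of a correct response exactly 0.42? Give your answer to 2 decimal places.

P(theta) = 1 / (1 + exp(−a(theta − b)))
logit = ln(0.4200/0.5800) = -0.3228
theta = b + logit/(a) = -1.44 + (-0.3228)/1.8100 = -1.6183

-1.62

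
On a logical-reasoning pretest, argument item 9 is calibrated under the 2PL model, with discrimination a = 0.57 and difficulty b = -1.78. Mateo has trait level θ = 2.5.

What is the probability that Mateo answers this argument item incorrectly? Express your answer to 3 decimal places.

0.080

P(θ) = 1 / (1 + exp(−a(θ − b)))
Exponent: 0.57 × (2.5 − (-1.78)) = 2.4396
1/(1 + e^{-2.4396}) = 0.9198
P(incorrect) = 1 − 0.9198 = 0.0802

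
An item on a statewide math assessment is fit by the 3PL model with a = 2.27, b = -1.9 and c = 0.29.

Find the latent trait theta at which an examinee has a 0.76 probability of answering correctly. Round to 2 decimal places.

-1.60

P(theta) = c + (1 − c) · 1 / (1 + exp(−a(theta − b)))
Remove guessing floor: (0.76 − 0.29)/(1 − 0.29) = 0.6620
logit = ln(0.6620/0.3380) = 0.6721
theta = b + logit/(a) = -1.9 + 0.6721/2.2700 = -1.6039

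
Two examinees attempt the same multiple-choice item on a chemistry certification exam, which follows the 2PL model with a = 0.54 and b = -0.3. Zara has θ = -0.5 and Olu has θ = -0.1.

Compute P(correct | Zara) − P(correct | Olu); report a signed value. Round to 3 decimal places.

-0.054

P(θ) = 1 / (1 + exp(−a(θ − b)))
P(Zara) = 0.4730  [exponent -0.1080]
P(Olu) = 0.5270  [exponent 0.1080]
Difference = 0.4730 − 0.5270 = -0.0539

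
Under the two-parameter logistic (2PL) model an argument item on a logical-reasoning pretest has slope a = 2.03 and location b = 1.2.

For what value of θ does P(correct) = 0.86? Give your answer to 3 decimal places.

2.094

P(θ) = 1 / (1 + exp(−a(θ − b)))
logit = ln(0.8600/0.1400) = 1.8153
θ = b + logit/(a) = 1.2 + 1.8153/2.0300 = 2.0942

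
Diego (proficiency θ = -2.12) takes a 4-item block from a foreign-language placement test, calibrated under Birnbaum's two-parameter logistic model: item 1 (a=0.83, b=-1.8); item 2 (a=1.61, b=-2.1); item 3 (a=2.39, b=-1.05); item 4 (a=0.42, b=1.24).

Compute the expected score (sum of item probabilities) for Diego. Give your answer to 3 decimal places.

1.194

P(θ) = 1 / (1 + exp(−a(θ − b)))
P_1 = 1/(1+e^{0.2656}) = 0.4340
P_2 = 1/(1+e^{0.0322}) = 0.4920
P_3 = 1/(1+e^{2.5573}) = 0.0719
P_4 = 1/(1+e^{1.4112}) = 0.1960
E[score] = 0.4340 + 0.4920 + 0.0719 + 0.1960 = 1.1939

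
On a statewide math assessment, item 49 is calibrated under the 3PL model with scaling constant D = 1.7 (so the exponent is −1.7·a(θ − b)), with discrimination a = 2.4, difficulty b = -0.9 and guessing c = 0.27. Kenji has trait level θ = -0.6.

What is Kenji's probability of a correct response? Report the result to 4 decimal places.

0.8341

P(θ) = c + (1 − c) · 1 / (1 + exp(−D·a(θ − b)))
Exponent: 1.7 × 2.4 × (-0.6 − (-0.9)) = 1.2240
1/(1 + e^{-1.2240}) = 0.7728
P = 0.27 + 0.73 × 0.7728 = 0.8341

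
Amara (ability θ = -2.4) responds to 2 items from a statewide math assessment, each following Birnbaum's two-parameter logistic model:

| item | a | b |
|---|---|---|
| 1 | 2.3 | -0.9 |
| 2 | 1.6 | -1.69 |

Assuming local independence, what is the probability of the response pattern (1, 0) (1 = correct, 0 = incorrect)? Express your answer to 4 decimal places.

P(θ) = 1 / (1 + exp(−a(θ − b)))
P_1 = 1/(1+e^{3.4500}) = 0.0308
P_2 = 1/(1+e^{1.1360}) = 0.2431
L = P_1 × (1−P_2) = 0.0308 × 0.7569 = 0.02329

0.0233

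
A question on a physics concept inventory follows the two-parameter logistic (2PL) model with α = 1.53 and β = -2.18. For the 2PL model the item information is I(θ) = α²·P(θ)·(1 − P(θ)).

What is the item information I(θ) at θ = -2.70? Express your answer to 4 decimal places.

P = 1/(1+e^{0.7956}) = 0.3110
P(1−P) = 0.3110 × 0.6890 = 0.2143
I = α² × P(1−P) = 1.53² × 0.2143 = 0.50158

0.5016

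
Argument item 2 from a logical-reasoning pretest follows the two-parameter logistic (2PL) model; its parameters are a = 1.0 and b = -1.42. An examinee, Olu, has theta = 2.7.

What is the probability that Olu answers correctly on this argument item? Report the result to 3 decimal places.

P(theta) = 1 / (1 + exp(−a(theta − b)))
Exponent: 1.0 × (2.7 − (-1.42)) = 4.1200
1/(1 + e^{-4.1200}) = 0.9840

0.984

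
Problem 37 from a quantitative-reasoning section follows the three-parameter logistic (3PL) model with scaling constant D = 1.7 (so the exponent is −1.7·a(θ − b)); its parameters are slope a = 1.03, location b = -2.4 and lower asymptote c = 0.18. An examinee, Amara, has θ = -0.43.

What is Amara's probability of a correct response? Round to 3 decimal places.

P(θ) = c + (1 − c) · 1 / (1 + exp(−D·a(θ − b)))
Exponent: 1.7 × 1.03 × (-0.43 − (-2.4)) = 3.4495
1/(1 + e^{-3.4495}) = 0.9692
P = 0.18 + 0.82 × 0.9692 = 0.9748

0.975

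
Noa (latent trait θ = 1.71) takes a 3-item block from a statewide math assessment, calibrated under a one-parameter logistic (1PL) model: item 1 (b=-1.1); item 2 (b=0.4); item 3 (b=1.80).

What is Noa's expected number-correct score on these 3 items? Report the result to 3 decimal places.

P(θ) = 1 / (1 + exp(−(θ − b)))
P_1 = 1/(1+e^{-2.8100}) = 0.9432
P_2 = 1/(1+e^{-1.3100}) = 0.7875
P_3 = 1/(1+e^{0.0900}) = 0.4775
E[score] = 0.9432 + 0.7875 + 0.4775 = 2.2082

2.208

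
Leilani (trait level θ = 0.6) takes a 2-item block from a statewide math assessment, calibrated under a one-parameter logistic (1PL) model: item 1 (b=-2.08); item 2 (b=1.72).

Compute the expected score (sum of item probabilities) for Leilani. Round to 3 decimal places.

1.182

P(θ) = 1 / (1 + exp(−(θ − b)))
P_1 = 1/(1+e^{-2.6800}) = 0.9358
P_2 = 1/(1+e^{1.1200}) = 0.2460
E[score] = 0.9358 + 0.2460 = 1.1818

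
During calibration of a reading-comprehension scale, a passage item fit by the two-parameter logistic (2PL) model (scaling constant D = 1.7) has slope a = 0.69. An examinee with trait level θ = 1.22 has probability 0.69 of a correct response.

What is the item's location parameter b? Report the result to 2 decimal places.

P(θ) = 1 / (1 + exp(−D·a(θ − b)))
logit(0.69) = ln(0.69/0.31) = 0.8001
b = θ − logit/(1.7·a) = 1.22 − 0.8001/1.1730 = 0.5379

0.54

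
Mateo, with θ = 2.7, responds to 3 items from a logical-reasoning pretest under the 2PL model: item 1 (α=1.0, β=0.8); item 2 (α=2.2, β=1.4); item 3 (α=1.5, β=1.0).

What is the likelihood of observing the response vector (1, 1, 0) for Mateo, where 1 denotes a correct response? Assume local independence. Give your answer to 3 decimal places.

P(θ) = 1 / (1 + exp(−α(θ − β)))
P_1 = 1/(1+e^{-1.9000}) = 0.8699
P_2 = 1/(1+e^{-2.8600}) = 0.9458
P_3 = 1/(1+e^{-2.5500}) = 0.9276
L = P_1 × P_2 × (1−P_3) = 0.8699 × 0.9458 × 0.0724 = 0.05959

0.060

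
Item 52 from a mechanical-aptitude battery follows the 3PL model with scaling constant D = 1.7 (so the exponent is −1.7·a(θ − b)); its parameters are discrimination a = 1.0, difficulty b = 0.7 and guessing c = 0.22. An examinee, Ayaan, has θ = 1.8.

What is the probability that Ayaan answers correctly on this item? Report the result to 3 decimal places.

P(θ) = c + (1 − c) · 1 / (1 + exp(−D·a(θ − b)))
Exponent: 1.7 × 1.0 × (1.8 − 0.7) = 1.8700
1/(1 + e^{-1.8700}) = 0.8665
P = 0.22 + 0.78 × 0.8665 = 0.8958

0.896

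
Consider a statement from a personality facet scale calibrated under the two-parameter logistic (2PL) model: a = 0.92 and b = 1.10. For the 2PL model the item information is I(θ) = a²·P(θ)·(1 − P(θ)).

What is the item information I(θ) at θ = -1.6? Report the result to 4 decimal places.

0.0601

P = 1/(1+e^{2.4840}) = 0.0770
P(1−P) = 0.0770 × 0.9230 = 0.0711
I = a² × P(1−P) = 0.92² × 0.0711 = 0.06015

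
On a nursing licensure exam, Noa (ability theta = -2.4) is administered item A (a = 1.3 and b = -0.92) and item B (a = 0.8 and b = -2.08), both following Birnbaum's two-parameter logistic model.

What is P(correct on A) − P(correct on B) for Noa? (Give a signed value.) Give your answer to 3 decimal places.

P(theta) = 1 / (1 + exp(−a(theta − b)))
P_A = 0.1274
P_B = 0.4363
P_A − P_B = -0.3089

-0.309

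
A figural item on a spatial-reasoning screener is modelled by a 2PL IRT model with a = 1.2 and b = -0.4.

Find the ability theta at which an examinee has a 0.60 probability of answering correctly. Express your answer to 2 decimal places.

P(theta) = 1 / (1 + exp(−a(theta − b)))
logit = ln(0.6000/0.4000) = 0.4055
theta = b + logit/(a) = -0.4 + 0.4055/1.2000 = -0.0621

-0.06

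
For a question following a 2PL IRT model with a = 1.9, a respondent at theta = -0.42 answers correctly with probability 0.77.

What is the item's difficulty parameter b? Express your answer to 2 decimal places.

-1.06

P(theta) = 1 / (1 + exp(−a(theta − b)))
logit(0.77) = ln(0.77/0.23) = 1.2083
b = theta − logit/(a) = -0.42 − 1.2083/1.9000 = -1.0560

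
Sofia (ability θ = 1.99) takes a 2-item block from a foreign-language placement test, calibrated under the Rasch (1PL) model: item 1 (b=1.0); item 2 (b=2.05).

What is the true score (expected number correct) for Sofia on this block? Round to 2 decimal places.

P(θ) = 1 / (1 + exp(−(θ − b)))
P_1 = 1/(1+e^{-0.9900}) = 0.7291
P_2 = 1/(1+e^{0.0600}) = 0.4850
E[score] = 0.7291 + 0.4850 = 1.2141

1.21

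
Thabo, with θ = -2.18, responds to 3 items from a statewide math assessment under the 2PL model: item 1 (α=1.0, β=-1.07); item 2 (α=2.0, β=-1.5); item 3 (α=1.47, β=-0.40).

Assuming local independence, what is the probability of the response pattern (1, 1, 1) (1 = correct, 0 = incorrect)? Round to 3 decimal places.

P(θ) = 1 / (1 + exp(−α(θ − β)))
P_1 = 1/(1+e^{1.1100}) = 0.2479
P_2 = 1/(1+e^{1.3600}) = 0.2042
P_3 = 1/(1+e^{2.6166}) = 0.0681
L = P_1 × P_2 × P_3 = 0.2479 × 0.2042 × 0.0681 = 0.00345

0.003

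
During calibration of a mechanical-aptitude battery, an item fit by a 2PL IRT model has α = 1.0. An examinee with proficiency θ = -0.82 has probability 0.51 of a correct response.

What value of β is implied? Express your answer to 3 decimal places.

-0.860

P(θ) = 1 / (1 + exp(−α(θ − β)))
logit(0.51) = ln(0.51/0.49) = 0.0400
β = θ − logit/(α) = -0.82 − 0.0400/1.0000 = -0.8600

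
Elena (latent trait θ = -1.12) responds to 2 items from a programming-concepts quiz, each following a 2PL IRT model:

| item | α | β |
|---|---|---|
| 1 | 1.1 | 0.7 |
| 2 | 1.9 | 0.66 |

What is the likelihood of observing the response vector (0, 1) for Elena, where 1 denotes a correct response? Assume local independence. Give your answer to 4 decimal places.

P(θ) = 1 / (1 + exp(−α(θ − β)))
P_1 = 1/(1+e^{2.0020}) = 0.1190
P_2 = 1/(1+e^{3.3820}) = 0.0329
L = (1−P_1) × P_2 = 0.8810 × 0.0329 = 0.02895

0.0290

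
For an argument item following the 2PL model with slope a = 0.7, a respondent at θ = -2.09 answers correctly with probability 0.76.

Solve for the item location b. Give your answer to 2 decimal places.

P(θ) = 1 / (1 + exp(−a(θ − b)))
logit(0.76) = ln(0.76/0.24) = 1.1527
b = θ − logit/(a) = -2.09 − 1.1527/0.7000 = -3.7367

-3.74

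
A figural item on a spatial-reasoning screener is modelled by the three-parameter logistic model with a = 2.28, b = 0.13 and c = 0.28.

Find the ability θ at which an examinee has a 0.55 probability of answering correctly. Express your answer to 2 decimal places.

-0.09

P(θ) = c + (1 − c) · 1 / (1 + exp(−a(θ − b)))
Remove guessing floor: (0.55 − 0.28)/(1 − 0.28) = 0.3750
logit = ln(0.3750/0.6250) = -0.5108
θ = b + logit/(a) = 0.13 + (-0.5108)/2.2800 = -0.0940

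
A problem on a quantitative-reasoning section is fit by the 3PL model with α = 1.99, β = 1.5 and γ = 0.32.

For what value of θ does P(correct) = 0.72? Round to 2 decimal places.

P(θ) = γ + (1 − γ) · 1 / (1 + exp(−α(θ − β)))
Remove guessing floor: (0.72 − 0.32)/(1 − 0.32) = 0.5882
logit = ln(0.5882/0.4118) = 0.3567
θ = β + logit/(α) = 1.5 + 0.3567/1.9900 = 1.6792

1.68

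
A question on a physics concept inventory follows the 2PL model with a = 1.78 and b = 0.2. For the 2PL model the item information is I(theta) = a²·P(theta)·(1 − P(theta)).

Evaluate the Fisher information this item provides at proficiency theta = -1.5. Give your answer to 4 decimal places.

0.1398

P = 1/(1+e^{3.0260}) = 0.0463
P(1−P) = 0.0463 × 0.9537 = 0.0441
I = a² × P(1−P) = 1.78² × 0.0441 = 0.13980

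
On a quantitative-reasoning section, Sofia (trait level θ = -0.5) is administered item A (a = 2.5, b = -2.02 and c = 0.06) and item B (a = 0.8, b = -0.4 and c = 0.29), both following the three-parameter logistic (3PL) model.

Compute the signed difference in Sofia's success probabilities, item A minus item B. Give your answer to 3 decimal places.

0.349

P(θ) = c + (1 − c) · 1 / (1 + exp(−a(θ − b)))
P_A = 0.9794
P_B = 0.6308
P_A − P_B = 0.3486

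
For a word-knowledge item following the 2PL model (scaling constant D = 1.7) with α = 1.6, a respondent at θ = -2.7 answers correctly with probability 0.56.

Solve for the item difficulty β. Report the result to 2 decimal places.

-2.79

P(θ) = 1 / (1 + exp(−D·α(θ − β)))
logit(0.56) = ln(0.56/0.44) = 0.2412
β = θ − logit/(1.7·α) = -2.7 − 0.2412/2.7200 = -2.7887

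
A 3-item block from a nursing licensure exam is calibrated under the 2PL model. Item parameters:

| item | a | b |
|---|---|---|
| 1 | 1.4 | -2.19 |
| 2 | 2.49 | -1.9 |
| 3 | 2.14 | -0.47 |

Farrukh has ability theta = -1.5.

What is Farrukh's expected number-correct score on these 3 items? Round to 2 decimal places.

P(theta) = 1 / (1 + exp(−a(theta − b)))
P_1 = 1/(1+e^{-0.9660}) = 0.7243
P_2 = 1/(1+e^{-0.9960}) = 0.7303
P_3 = 1/(1+e^{2.2042}) = 0.0994
E[score] = 0.7243 + 0.7303 + 0.0994 = 1.5540

1.55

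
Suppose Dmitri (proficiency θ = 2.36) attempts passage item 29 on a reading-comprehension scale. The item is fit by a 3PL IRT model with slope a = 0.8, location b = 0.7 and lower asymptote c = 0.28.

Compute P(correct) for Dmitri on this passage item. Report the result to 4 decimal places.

0.8492

P(θ) = c + (1 − c) · 1 / (1 + exp(−a(θ − b)))
Exponent: 0.8 × (2.36 − 0.7) = 1.3280
1/(1 + e^{-1.3280}) = 0.7905
P = 0.28 + 0.72 × 0.7905 = 0.8492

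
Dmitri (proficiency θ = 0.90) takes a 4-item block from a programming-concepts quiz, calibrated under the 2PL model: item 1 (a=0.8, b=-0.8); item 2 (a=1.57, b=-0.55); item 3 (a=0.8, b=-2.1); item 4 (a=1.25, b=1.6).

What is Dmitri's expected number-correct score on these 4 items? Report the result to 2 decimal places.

P(θ) = 1 / (1 + exp(−a(θ − b)))
P_1 = 1/(1+e^{-1.3600}) = 0.7958
P_2 = 1/(1+e^{-2.2765}) = 0.9069
P_3 = 1/(1+e^{-2.4000}) = 0.9168
P_4 = 1/(1+e^{0.8750}) = 0.2942
E[score] = 0.7958 + 0.9069 + 0.9168 + 0.2942 = 2.9137

2.91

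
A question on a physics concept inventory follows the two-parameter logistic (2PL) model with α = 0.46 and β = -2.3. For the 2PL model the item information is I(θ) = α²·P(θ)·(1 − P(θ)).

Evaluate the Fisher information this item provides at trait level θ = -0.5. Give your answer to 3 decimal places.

0.045

P = 1/(1+e^{-0.8280}) = 0.6959
P(1−P) = 0.6959 × 0.3041 = 0.2116
I = α² × P(1−P) = 0.46² × 0.2116 = 0.04478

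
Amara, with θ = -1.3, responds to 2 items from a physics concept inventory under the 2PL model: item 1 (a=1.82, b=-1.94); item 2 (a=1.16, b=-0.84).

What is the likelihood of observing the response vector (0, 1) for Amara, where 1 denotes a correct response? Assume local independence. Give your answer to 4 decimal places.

P(θ) = 1 / (1 + exp(−a(θ − b)))
P_1 = 1/(1+e^{-1.1648}) = 0.7622
P_2 = 1/(1+e^{0.5336}) = 0.3697
L = (1−P_1) × P_2 = 0.2378 × 0.3697 = 0.08791

0.0879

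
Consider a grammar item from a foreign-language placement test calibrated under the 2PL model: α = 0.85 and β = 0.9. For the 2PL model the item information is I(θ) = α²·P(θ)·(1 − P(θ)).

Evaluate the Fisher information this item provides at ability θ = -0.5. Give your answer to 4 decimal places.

P = 1/(1+e^{1.1900}) = 0.2333
P(1−P) = 0.2333 × 0.7667 = 0.1788
I = α² × P(1−P) = 0.85² × 0.1788 = 0.12922

0.1292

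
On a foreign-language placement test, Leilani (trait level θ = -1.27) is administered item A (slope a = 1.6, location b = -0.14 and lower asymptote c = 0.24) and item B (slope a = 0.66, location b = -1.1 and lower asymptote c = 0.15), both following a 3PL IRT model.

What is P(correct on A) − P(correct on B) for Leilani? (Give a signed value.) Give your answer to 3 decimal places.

P(θ) = c + (1 − c) · 1 / (1 + exp(−a(θ − b)))
P_A = 0.3471
P_B = 0.5512
P_A − P_B = -0.2041

-0.204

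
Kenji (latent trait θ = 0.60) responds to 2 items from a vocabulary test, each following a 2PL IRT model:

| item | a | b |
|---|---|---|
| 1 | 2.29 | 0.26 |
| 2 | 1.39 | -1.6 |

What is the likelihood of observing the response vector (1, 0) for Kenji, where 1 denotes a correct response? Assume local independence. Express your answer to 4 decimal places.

0.0308

P(θ) = 1 / (1 + exp(−a(θ − b)))
P_1 = 1/(1+e^{-0.7786}) = 0.6854
P_2 = 1/(1+e^{-3.0580}) = 0.9551
L = P_1 × (1−P_2) = 0.6854 × 0.0449 = 0.03076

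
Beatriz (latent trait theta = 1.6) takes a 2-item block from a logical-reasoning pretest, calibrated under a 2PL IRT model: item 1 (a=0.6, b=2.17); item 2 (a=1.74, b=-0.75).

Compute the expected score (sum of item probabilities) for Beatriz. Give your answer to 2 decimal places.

1.40

P(theta) = 1 / (1 + exp(−a(theta − b)))
P_1 = 1/(1+e^{0.3420}) = 0.4153
P_2 = 1/(1+e^{-4.0890}) = 0.9835
E[score] = 0.4153 + 0.9835 = 1.3988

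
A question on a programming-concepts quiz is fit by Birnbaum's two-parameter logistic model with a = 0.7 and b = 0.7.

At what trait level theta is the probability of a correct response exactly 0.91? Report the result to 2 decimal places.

4.01

P(theta) = 1 / (1 + exp(−a(theta − b)))
logit = ln(0.9100/0.0900) = 2.3136
theta = b + logit/(a) = 0.7 + 2.3136/0.7000 = 4.0052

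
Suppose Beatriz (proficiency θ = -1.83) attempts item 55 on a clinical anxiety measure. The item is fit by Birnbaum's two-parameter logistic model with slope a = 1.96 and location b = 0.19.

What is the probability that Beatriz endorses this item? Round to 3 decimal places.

P(θ) = 1 / (1 + exp(−a(θ − b)))
Exponent: 1.96 × (-1.83 − 0.19) = -3.9592
1/(1 + e^{3.9592}) = 0.0187

0.019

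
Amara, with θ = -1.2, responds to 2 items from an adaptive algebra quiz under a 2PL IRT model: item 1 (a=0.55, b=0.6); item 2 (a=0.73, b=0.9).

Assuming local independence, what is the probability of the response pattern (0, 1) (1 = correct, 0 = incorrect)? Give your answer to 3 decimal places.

0.129

P(θ) = 1 / (1 + exp(−a(θ − b)))
P_1 = 1/(1+e^{0.9900}) = 0.2709
P_2 = 1/(1+e^{1.5330}) = 0.1776
L = (1−P_1) × P_2 = 0.7291 × 0.1776 = 0.12945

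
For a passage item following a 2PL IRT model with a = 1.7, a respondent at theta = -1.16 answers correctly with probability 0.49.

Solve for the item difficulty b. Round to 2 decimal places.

P(theta) = 1 / (1 + exp(−a(theta − b)))
logit(0.49) = ln(0.49/0.51) = -0.0400
b = theta − logit/(a) = -1.16 − (-0.0400)/1.7000 = -1.1365

-1.14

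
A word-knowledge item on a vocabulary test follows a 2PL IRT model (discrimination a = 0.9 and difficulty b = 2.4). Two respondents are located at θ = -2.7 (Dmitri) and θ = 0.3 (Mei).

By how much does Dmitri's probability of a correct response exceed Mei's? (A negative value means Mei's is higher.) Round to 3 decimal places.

P(θ) = 1 / (1 + exp(−a(θ − b)))
P(Dmitri) = 0.0101  [exponent -4.5900]
P(Mei) = 0.1312  [exponent -1.8900]
Difference = 0.0101 − 0.1312 = -0.1212

-0.121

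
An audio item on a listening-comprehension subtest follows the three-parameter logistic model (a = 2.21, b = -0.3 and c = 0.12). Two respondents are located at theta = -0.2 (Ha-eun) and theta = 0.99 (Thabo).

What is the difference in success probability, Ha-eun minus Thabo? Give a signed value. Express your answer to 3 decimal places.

-0.343

P(theta) = c + (1 − c) · 1 / (1 + exp(−a(theta − b)))
P(Ha-eun) = 0.6084  [exponent 0.2210]
P(Thabo) = 0.9519  [exponent 2.8509]
Difference = 0.6084 − 0.9519 = -0.3435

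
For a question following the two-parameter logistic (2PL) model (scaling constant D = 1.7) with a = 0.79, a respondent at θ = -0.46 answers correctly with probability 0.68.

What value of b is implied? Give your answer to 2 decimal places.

P(θ) = 1 / (1 + exp(−D·a(θ − b)))
logit(0.68) = ln(0.68/0.32) = 0.7538
b = θ − logit/(1.7·a) = -0.46 − 0.7538/1.3430 = -1.0213

-1.02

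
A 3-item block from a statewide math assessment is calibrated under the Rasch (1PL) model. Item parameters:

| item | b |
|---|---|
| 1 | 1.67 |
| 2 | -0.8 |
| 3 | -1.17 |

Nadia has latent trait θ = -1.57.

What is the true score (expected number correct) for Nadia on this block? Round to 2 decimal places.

0.76

P(θ) = 1 / (1 + exp(−(θ − b)))
P_1 = 1/(1+e^{3.2400}) = 0.0377
P_2 = 1/(1+e^{0.7700}) = 0.3165
P_3 = 1/(1+e^{0.4000}) = 0.4013
E[score] = 0.0377 + 0.3165 + 0.4013 = 0.7555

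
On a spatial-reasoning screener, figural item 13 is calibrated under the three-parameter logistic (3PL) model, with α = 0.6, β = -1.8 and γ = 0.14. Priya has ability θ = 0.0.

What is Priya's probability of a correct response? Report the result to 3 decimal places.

0.782

P(θ) = γ + (1 − γ) · 1 / (1 + exp(−α(θ − β)))
Exponent: 0.6 × (0.0 − (-1.8)) = 1.0800
1/(1 + e^{-1.0800}) = 0.7465
P = 0.14 + 0.86 × 0.7465 = 0.7820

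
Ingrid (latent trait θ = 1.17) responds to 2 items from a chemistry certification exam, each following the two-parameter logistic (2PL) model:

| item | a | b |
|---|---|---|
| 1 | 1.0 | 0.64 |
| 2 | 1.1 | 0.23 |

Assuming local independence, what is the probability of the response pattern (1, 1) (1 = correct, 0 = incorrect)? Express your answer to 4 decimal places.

P(θ) = 1 / (1 + exp(−a(θ − b)))
P_1 = 1/(1+e^{-0.5300}) = 0.6295
P_2 = 1/(1+e^{-1.0340}) = 0.7377
L = P_1 × P_2 = 0.6295 × 0.7377 = 0.46436

0.4644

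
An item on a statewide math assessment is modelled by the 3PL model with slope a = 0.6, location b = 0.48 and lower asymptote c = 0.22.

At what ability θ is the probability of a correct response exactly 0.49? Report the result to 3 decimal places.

-0.580

P(θ) = c + (1 − c) · 1 / (1 + exp(−a(θ − b)))
Remove guessing floor: (0.49 − 0.22)/(1 − 0.22) = 0.3462
logit = ln(0.3462/0.6538) = -0.6360
θ = b + logit/(a) = 0.48 + (-0.6360)/0.6000 = -0.5800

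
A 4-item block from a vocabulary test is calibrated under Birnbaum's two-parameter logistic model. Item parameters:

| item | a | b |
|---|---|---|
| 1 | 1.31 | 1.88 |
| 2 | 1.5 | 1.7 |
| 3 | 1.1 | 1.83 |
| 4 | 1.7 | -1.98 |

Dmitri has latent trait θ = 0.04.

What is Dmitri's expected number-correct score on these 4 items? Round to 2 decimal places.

1.25

P(θ) = 1 / (1 + exp(−a(θ − b)))
P_1 = 1/(1+e^{2.4104}) = 0.0824
P_2 = 1/(1+e^{2.4900}) = 0.0766
P_3 = 1/(1+e^{1.9690}) = 0.1225
P_4 = 1/(1+e^{-3.4340}) = 0.9688
E[score] = 0.0824 + 0.0766 + 0.1225 + 0.9688 = 1.2502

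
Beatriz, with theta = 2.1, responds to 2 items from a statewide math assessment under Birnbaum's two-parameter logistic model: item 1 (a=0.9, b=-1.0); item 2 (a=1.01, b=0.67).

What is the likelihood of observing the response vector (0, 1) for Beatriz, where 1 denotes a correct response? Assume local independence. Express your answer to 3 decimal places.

0.047

P(theta) = 1 / (1 + exp(−a(theta − b)))
P_1 = 1/(1+e^{-2.7900}) = 0.9421
P_2 = 1/(1+e^{-1.4443}) = 0.8091
L = (1−P_1) × P_2 = 0.0579 × 0.8091 = 0.04682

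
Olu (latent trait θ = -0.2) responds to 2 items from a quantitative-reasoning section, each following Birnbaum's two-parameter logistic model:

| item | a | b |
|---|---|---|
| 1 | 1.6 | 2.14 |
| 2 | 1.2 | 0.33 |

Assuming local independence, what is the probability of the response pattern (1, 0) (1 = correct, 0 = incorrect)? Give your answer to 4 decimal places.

P(θ) = 1 / (1 + exp(−a(θ − b)))
P_1 = 1/(1+e^{3.7440}) = 0.0231
P_2 = 1/(1+e^{0.6360}) = 0.3462
L = P_1 × (1−P_2) = 0.0231 × 0.6538 = 0.01511

0.0151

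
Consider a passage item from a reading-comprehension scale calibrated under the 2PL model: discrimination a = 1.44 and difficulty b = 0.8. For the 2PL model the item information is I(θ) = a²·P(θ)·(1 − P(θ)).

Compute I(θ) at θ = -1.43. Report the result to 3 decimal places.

0.077

P = 1/(1+e^{3.2112}) = 0.0387
P(1−P) = 0.0387 × 0.9613 = 0.0372
I = a² × P(1−P) = 1.44² × 0.0372 = 0.07723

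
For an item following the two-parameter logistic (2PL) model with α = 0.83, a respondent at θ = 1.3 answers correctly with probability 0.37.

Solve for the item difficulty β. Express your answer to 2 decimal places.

P(θ) = 1 / (1 + exp(−α(θ − β)))
logit(0.37) = ln(0.37/0.63) = -0.5322
β = θ − logit/(α) = 1.3 − (-0.5322)/0.8300 = 1.9412

1.94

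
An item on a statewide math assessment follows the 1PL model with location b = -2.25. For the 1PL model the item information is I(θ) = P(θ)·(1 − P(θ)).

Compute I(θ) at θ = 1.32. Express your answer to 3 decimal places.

P = 1/(1+e^{-3.5700}) = 0.9726
P(1−P) = 0.9726 × 0.0274 = 0.0266
I = P(1−P) = 0.02663

0.027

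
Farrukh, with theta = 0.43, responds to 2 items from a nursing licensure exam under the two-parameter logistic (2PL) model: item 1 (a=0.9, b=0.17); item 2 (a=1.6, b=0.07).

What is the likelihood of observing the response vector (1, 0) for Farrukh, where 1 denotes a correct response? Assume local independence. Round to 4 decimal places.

P(theta) = 1 / (1 + exp(−a(theta − b)))
P_1 = 1/(1+e^{-0.2340}) = 0.5582
P_2 = 1/(1+e^{-0.5760}) = 0.6401
L = P_1 × (1−P_2) = 0.5582 × 0.3599 = 0.20088

0.2009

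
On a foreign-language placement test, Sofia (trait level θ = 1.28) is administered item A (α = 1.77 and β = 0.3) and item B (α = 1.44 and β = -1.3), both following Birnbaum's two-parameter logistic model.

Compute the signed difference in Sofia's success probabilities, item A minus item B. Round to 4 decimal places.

P(θ) = 1 / (1 + exp(−α(θ − β)))
P_A = 0.8500
P_B = 0.9762
P_A − P_B = -0.1262

-0.1262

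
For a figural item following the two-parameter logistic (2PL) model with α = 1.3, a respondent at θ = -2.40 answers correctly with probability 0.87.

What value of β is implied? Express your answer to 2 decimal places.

P(θ) = 1 / (1 + exp(−α(θ − β)))
logit(0.87) = ln(0.87/0.13) = 1.9010
β = θ − logit/(α) = -2.40 − 1.9010/1.3000 = -3.8623

-3.86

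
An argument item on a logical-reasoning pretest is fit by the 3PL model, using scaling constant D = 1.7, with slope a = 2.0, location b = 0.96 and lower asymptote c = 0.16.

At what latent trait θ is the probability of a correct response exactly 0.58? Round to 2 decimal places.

0.96

P(θ) = c + (1 − c) · 1 / (1 + exp(−D·a(θ − b)))
Remove guessing floor: (0.58 − 0.16)/(1 − 0.16) = 0.5000
logit = ln(0.5000/0.5000) = 0.0000
θ = b + logit/(1.7·a) = 0.96 + 0.0000/3.4000 = 0.9600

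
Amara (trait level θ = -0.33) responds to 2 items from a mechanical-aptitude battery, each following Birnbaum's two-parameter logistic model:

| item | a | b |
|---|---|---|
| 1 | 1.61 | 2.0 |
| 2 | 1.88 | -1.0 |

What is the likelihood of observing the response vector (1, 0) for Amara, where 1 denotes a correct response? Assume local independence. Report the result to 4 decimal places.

P(θ) = 1 / (1 + exp(−a(θ − b)))
P_1 = 1/(1+e^{3.7513}) = 0.0229
P_2 = 1/(1+e^{-1.2596}) = 0.7790
L = P_1 × (1−P_2) = 0.0229 × 0.2210 = 0.00507

0.0051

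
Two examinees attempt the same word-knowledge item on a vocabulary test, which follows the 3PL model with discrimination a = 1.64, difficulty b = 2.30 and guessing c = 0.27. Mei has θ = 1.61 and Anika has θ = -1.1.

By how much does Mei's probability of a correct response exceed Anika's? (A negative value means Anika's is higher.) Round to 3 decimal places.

0.175

P(θ) = c + (1 − c) · 1 / (1 + exp(−a(θ − b)))
P(Mei) = 0.4480  [exponent -1.1316]
P(Anika) = 0.2728  [exponent -5.5760]
Difference = 0.4480 − 0.2728 = 0.1753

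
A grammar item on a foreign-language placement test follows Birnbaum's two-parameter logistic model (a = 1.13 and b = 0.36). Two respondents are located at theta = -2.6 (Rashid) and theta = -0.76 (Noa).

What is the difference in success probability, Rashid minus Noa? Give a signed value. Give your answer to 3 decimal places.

-0.186

P(theta) = 1 / (1 + exp(−a(theta − b)))
P(Rashid) = 0.0341  [exponent -3.3448]
P(Noa) = 0.2200  [exponent -1.2656]
Difference = 0.0341 − 0.2200 = -0.1859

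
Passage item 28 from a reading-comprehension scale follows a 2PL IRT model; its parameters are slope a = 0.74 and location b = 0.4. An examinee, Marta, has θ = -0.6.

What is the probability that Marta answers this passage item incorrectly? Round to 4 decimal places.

P(θ) = 1 / (1 + exp(−a(θ − b)))
Exponent: 0.74 × (-0.6 − 0.4) = -0.7400
1/(1 + e^{0.7400}) = 0.3230
P(incorrect) = 1 − 0.3230 = 0.6770

0.6770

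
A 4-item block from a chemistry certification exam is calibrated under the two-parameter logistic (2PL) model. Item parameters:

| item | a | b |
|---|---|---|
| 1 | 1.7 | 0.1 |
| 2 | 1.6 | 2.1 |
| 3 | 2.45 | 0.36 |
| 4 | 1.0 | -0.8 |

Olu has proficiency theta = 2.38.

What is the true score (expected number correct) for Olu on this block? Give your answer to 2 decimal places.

3.54

P(theta) = 1 / (1 + exp(−a(theta − b)))
P_1 = 1/(1+e^{-3.8760}) = 0.9797
P_2 = 1/(1+e^{-0.4480}) = 0.6102
P_3 = 1/(1+e^{-4.9490}) = 0.9930
P_4 = 1/(1+e^{-3.1800}) = 0.9601
E[score] = 0.9797 + 0.6102 + 0.9930 + 0.9601 = 3.5429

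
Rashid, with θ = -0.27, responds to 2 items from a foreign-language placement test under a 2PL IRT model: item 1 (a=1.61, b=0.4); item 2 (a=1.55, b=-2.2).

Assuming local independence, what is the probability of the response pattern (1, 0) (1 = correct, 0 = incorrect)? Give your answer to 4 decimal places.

P(θ) = 1 / (1 + exp(−a(θ − b)))
P_1 = 1/(1+e^{1.0787}) = 0.2538
P_2 = 1/(1+e^{-2.9915}) = 0.9522
L = P_1 × (1−P_2) = 0.2538 × 0.0478 = 0.01213

0.0121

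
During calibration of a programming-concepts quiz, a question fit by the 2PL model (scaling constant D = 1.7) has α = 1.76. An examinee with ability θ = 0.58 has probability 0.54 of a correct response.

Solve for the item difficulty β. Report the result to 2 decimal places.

P(θ) = 1 / (1 + exp(−D·α(θ − β)))
logit(0.54) = ln(0.54/0.46) = 0.1603
β = θ − logit/(1.7·α) = 0.58 − 0.1603/2.9920 = 0.5264

0.53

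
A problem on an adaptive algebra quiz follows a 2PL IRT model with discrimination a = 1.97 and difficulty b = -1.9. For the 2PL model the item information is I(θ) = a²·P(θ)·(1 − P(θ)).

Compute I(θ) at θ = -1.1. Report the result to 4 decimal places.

0.5511

P = 1/(1+e^{-1.5760}) = 0.8286
P(1−P) = 0.8286 × 0.1714 = 0.1420
I = a² × P(1−P) = 1.97² × 0.1420 = 0.55108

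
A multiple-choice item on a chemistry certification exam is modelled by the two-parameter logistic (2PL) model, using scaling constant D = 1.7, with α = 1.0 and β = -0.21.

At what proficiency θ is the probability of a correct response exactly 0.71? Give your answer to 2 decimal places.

P(θ) = 1 / (1 + exp(−D·α(θ − β)))
logit = ln(0.7100/0.2900) = 0.8954
θ = β + logit/(1.7·α) = -0.21 + 0.8954/1.7000 = 0.3167

0.32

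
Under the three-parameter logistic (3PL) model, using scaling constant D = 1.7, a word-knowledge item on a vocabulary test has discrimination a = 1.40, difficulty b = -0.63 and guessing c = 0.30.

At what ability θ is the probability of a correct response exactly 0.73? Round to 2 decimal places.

P(θ) = c + (1 − c) · 1 / (1 + exp(−D·a(θ − b)))
Remove guessing floor: (0.73 − 0.30)/(1 − 0.30) = 0.6143
logit = ln(0.6143/0.3857) = 0.4654
θ = b + logit/(1.7·a) = -0.63 + 0.4654/2.3800 = -0.4345

-0.43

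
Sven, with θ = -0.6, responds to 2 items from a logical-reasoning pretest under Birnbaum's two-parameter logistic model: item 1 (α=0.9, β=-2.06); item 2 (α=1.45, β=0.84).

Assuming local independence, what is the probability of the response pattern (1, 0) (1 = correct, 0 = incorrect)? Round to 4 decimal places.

0.7013

P(θ) = 1 / (1 + exp(−α(θ − β)))
P_1 = 1/(1+e^{-1.3140}) = 0.7882
P_2 = 1/(1+e^{2.0880}) = 0.1103
L = P_1 × (1−P_2) = 0.7882 × 0.8897 = 0.70127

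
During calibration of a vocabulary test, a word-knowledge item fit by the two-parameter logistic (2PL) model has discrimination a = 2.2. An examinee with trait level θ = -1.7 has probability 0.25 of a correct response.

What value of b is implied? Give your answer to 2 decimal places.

-1.20

P(θ) = 1 / (1 + exp(−a(θ − b)))
logit(0.25) = ln(0.25/0.75) = -1.0986
b = θ − logit/(a) = -1.7 − (-1.0986)/2.2000 = -1.2006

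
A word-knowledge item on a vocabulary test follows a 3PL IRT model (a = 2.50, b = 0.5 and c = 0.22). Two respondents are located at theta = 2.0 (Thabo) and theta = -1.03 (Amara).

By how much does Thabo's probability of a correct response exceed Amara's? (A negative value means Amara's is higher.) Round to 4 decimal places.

0.7454

P(theta) = c + (1 − c) · 1 / (1 + exp(−a(theta − b)))
P(Thabo) = 0.9821  [exponent 3.7500]
P(Amara) = 0.2367  [exponent -3.8250]
Difference = 0.9821 − 0.2367 = 0.7454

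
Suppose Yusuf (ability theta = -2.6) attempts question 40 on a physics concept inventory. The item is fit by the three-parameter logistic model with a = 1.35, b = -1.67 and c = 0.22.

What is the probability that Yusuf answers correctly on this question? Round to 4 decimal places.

0.3930

P(theta) = c + (1 − c) · 1 / (1 + exp(−a(theta − b)))
Exponent: 1.35 × (-2.6 − (-1.67)) = -1.2555
1/(1 + e^{1.2555}) = 0.2217
P = 0.22 + 0.78 × 0.2217 = 0.3930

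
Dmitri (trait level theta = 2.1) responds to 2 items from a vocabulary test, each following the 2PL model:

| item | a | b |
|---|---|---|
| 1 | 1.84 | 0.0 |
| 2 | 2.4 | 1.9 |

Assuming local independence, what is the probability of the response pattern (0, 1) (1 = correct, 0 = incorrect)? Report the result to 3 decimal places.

P(theta) = 1 / (1 + exp(−a(theta − b)))
P_1 = 1/(1+e^{-3.8640}) = 0.9794
P_2 = 1/(1+e^{-0.4800}) = 0.6177
L = (1−P_1) × P_2 = 0.0206 × 0.6177 = 0.01270

0.013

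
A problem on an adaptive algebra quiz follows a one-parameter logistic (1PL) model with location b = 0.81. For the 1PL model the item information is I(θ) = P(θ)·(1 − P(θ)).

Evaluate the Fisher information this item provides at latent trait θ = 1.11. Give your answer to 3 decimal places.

P = 1/(1+e^{-0.3000}) = 0.5744
P(1−P) = 0.5744 × 0.4256 = 0.2445
I = P(1−P) = 0.24446

0.244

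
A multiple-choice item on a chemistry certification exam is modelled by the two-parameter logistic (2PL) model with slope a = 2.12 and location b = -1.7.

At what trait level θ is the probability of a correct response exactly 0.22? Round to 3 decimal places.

-2.297

P(θ) = 1 / (1 + exp(−a(θ − b)))
logit = ln(0.2200/0.7800) = -1.2657
θ = b + logit/(a) = -1.7 + (-1.2657)/2.1200 = -2.2970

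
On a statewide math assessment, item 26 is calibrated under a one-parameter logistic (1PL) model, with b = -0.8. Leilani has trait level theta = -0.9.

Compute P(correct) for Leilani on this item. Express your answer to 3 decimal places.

P(theta) = 1 / (1 + exp(−(theta − b)))
Exponent: (-0.9 − (-0.8)) = -0.1000
1/(1 + e^{0.1000}) = 0.4750
P = 0.4750

0.475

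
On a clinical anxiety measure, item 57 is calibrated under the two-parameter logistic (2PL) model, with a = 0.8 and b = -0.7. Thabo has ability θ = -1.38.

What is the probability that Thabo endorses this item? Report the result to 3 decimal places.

P(θ) = 1 / (1 + exp(−a(θ − b)))
Exponent: 0.8 × (-1.38 − (-0.7)) = -0.5440
1/(1 + e^{0.5440}) = 0.3673

0.367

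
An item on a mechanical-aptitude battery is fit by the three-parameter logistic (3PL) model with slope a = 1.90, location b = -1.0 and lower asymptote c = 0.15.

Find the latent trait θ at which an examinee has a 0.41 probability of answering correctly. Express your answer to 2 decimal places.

-1.43

P(θ) = c + (1 − c) · 1 / (1 + exp(−a(θ − b)))
Remove guessing floor: (0.41 − 0.15)/(1 − 0.15) = 0.3059
logit = ln(0.3059/0.6941) = -0.8194
θ = b + logit/(a) = -1.0 + (-0.8194)/1.9000 = -1.4313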